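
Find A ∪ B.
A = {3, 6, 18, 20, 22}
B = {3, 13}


A ∪ B = all elements in A or B (or both)
A = {3, 6, 18, 20, 22}
B = {3, 13}
A ∪ B = {3, 6, 13, 18, 20, 22}

A ∪ B = {3, 6, 13, 18, 20, 22}


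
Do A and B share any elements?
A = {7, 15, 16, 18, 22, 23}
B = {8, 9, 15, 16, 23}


Disjoint means A ∩ B = ∅.
A ∩ B = {15, 16, 23}
A ∩ B ≠ ∅, so A and B are NOT disjoint.

Yes — A and B share the element(s) of A ∩ B = {15, 16, 23}, so they are not disjoint


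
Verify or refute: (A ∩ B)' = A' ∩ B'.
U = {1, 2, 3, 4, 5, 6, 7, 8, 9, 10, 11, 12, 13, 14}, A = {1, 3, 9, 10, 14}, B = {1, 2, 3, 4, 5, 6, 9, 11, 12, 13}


LHS: A ∩ B = {1, 3, 9}
(A ∩ B)' = U \ (A ∩ B) = {2, 4, 5, 6, 7, 8, 10, 11, 12, 13, 14}
A' = {2, 4, 5, 6, 7, 8, 11, 12, 13}, B' = {7, 8, 10, 14}
Claimed RHS: A' ∩ B' = {7, 8}
Identity is INVALID: LHS = {2, 4, 5, 6, 7, 8, 10, 11, 12, 13, 14} but the RHS claimed here equals {7, 8}. The correct form is (A ∩ B)' = A' ∪ B'.

Identity is invalid: (A ∩ B)' = {2, 4, 5, 6, 7, 8, 10, 11, 12, 13, 14} but A' ∩ B' = {7, 8}. The correct De Morgan law is (A ∩ B)' = A' ∪ B'.


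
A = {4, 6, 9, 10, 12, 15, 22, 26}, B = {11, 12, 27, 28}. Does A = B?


Two sets are equal iff they have exactly the same elements.
A = {4, 6, 9, 10, 12, 15, 22, 26}
B = {11, 12, 27, 28}
Differences: {4, 6, 9, 10, 11, 15, 22, 26, 27, 28}
A ≠ B

No, A ≠ B


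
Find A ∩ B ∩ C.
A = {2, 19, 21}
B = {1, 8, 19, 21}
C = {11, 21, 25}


A ∩ B = {19, 21}
(A ∩ B) ∩ C = {21}

A ∩ B ∩ C = {21}


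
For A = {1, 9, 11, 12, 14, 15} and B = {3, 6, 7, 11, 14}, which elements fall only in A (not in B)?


A = {1, 9, 11, 12, 14, 15}
B = {3, 6, 7, 11, 14}
Region: only in A (not in B)
Elements: {1, 9, 12, 15}

Elements only in A (not in B): {1, 9, 12, 15}


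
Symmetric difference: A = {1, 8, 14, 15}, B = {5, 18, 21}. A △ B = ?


A △ B = (A \ B) ∪ (B \ A) = elements in exactly one of A or B
A \ B = {1, 8, 14, 15}
B \ A = {5, 18, 21}
A △ B = {1, 5, 8, 14, 15, 18, 21}

A △ B = {1, 5, 8, 14, 15, 18, 21}


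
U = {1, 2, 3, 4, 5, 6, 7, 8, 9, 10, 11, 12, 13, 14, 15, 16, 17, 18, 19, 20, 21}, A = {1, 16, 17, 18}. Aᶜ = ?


Aᶜ = U \ A = elements in U but not in A
U = {1, 2, 3, 4, 5, 6, 7, 8, 9, 10, 11, 12, 13, 14, 15, 16, 17, 18, 19, 20, 21}
A = {1, 16, 17, 18}
Aᶜ = {2, 3, 4, 5, 6, 7, 8, 9, 10, 11, 12, 13, 14, 15, 19, 20, 21}

Aᶜ = {2, 3, 4, 5, 6, 7, 8, 9, 10, 11, 12, 13, 14, 15, 19, 20, 21}


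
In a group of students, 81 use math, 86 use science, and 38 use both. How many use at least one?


|A ∪ B| = |A| + |B| - |A ∩ B|
= 81 + 86 - 38
= 129

|A ∪ B| = 129


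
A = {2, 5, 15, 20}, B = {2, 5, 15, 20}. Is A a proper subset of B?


A ⊂ B requires: A ⊆ B AND A ≠ B.
A ⊆ B? Yes
A = B? Yes
A = B, so A is not a PROPER subset.

No, A is not a proper subset of B


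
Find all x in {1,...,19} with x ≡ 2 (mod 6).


Checking each candidate:
Condition: x in {1,...,19} with x ≡ 2 (mod 6)
Result = {2, 8, 14}

{2, 8, 14}


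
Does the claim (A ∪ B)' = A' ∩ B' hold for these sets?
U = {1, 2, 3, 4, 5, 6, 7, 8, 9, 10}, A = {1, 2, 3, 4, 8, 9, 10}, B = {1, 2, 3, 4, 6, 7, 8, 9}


LHS: A ∪ B = {1, 2, 3, 4, 6, 7, 8, 9, 10}
(A ∪ B)' = U \ (A ∪ B) = {5}
A' = {5, 6, 7}, B' = {5, 10}
Claimed RHS: A' ∩ B' = {5}
Identity is VALID: LHS = RHS = {5} ✓

Identity is valid. (A ∪ B)' = A' ∩ B' = {5}


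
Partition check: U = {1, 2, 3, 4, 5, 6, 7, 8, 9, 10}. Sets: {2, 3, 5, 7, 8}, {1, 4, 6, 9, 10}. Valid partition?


A partition requires: (1) non-empty parts, (2) pairwise disjoint, (3) union = U
Parts: {2, 3, 5, 7, 8}, {1, 4, 6, 9, 10}
Union of parts: {1, 2, 3, 4, 5, 6, 7, 8, 9, 10}
U = {1, 2, 3, 4, 5, 6, 7, 8, 9, 10}
All non-empty? True
Pairwise disjoint? True
Covers U? True

Yes, valid partition


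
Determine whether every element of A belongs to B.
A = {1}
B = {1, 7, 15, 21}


A ⊆ B means every element of A is in B.
All elements of A are in B.
So A ⊆ B.

Yes, A ⊆ B


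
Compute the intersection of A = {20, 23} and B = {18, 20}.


A ∩ B = elements in both A and B
A = {20, 23}
B = {18, 20}
A ∩ B = {20}

A ∩ B = {20}


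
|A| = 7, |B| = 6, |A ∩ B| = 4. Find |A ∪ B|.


|A ∪ B| = |A| + |B| - |A ∩ B|
= 7 + 6 - 4
= 9

|A ∪ B| = 9


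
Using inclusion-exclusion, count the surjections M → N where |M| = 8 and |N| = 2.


n = |M| = 8, k = |N| = 2. Surjections via inclusion-exclusion:
S(n,k) = Σ(-1)^i × C(k,i) × (k-i)^n, i=0 to k
i=0: (-1)^0×C(2,0)×2^8 = 256
i=1: (-1)^1×C(2,1)×1^8 = -2
i=2: (-1)^2×C(2,2)×0^8 = 0
Total = 254

Number of surjections = 254


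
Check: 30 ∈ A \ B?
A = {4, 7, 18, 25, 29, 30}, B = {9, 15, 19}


A = {4, 7, 18, 25, 29, 30}, B = {9, 15, 19}
A \ B = elements in A but not in B
A \ B = {4, 7, 18, 25, 29, 30}
Checking if 30 ∈ A \ B
30 is in A \ B → True

30 ∈ A \ B


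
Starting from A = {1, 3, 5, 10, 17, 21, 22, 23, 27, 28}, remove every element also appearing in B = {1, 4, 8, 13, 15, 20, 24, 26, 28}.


A \ B = elements in A but not in B
A = {1, 3, 5, 10, 17, 21, 22, 23, 27, 28}
B = {1, 4, 8, 13, 15, 20, 24, 26, 28}
Remove from A any elements in B
A \ B = {3, 5, 10, 17, 21, 22, 23, 27}

A \ B = {3, 5, 10, 17, 21, 22, 23, 27}


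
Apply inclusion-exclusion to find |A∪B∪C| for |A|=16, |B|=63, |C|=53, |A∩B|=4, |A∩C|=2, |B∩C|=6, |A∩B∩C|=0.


|A∪B∪C| = |A|+|B|+|C| - |A∩B|-|A∩C|-|B∩C| + |A∩B∩C|
= 16+63+53 - 4-2-6 + 0
= 132 - 12 + 0
= 120

|A ∪ B ∪ C| = 120


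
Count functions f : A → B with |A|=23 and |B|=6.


Each of |A| = 23 inputs maps to any of |B| = 6 outputs.
# functions = |B|^|A| = 6^23
= 789730223053602816

Number of functions = 789730223053602816


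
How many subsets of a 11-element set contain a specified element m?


Subsets of A containing m correspond to subsets of A \ {m}, which has 10 elements.
Count = 2^(n-1) = 2^10
= 1024

Number of subsets containing m = 1024


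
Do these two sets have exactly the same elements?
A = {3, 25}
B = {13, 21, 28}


Two sets are equal iff they have exactly the same elements.
A = {3, 25}
B = {13, 21, 28}
Differences: {3, 13, 21, 25, 28}
A ≠ B

No, A ≠ B


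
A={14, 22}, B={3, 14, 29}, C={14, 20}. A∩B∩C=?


A ∩ B = {14}
(A ∩ B) ∩ C = {14}

A ∩ B ∩ C = {14}


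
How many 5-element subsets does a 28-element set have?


C(n,k) = n! / (k!(n-k)!)
C(28,5) = 28! / (5!23!)
= 98280

C(28,5) = 98280


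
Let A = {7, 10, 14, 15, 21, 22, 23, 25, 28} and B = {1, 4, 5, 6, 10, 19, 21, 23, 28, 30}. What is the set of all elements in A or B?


A ∪ B = all elements in A or B (or both)
A = {7, 10, 14, 15, 21, 22, 23, 25, 28}
B = {1, 4, 5, 6, 10, 19, 21, 23, 28, 30}
A ∪ B = {1, 4, 5, 6, 7, 10, 14, 15, 19, 21, 22, 23, 25, 28, 30}

A ∪ B = {1, 4, 5, 6, 7, 10, 14, 15, 19, 21, 22, 23, 25, 28, 30}


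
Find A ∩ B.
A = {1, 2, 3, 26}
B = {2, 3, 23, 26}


A ∩ B = elements in both A and B
A = {1, 2, 3, 26}
B = {2, 3, 23, 26}
A ∩ B = {2, 3, 26}

A ∩ B = {2, 3, 26}


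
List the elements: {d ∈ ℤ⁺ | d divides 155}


Checking each candidate:
Condition: positive divisors of 155
Result = {1, 5, 31, 155}

{1, 5, 31, 155}


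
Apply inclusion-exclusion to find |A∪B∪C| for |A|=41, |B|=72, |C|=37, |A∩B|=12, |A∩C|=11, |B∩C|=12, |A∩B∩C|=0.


|A∪B∪C| = |A|+|B|+|C| - |A∩B|-|A∩C|-|B∩C| + |A∩B∩C|
= 41+72+37 - 12-11-12 + 0
= 150 - 35 + 0
= 115

|A ∪ B ∪ C| = 115


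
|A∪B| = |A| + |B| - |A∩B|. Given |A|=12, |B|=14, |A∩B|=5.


|A ∪ B| = |A| + |B| - |A ∩ B|
= 12 + 14 - 5
= 21

|A ∪ B| = 21


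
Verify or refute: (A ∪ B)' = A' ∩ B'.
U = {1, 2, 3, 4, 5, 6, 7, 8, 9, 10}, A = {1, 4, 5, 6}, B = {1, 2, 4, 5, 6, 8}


LHS: A ∪ B = {1, 2, 4, 5, 6, 8}
(A ∪ B)' = U \ (A ∪ B) = {3, 7, 9, 10}
A' = {2, 3, 7, 8, 9, 10}, B' = {3, 7, 9, 10}
Claimed RHS: A' ∩ B' = {3, 7, 9, 10}
Identity is VALID: LHS = RHS = {3, 7, 9, 10} ✓

Identity is valid. (A ∪ B)' = A' ∩ B' = {3, 7, 9, 10}


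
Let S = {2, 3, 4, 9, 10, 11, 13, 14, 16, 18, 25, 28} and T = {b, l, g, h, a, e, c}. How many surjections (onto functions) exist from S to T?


n = |S| = 12, k = |T| = 7. Surjections via inclusion-exclusion:
S(n,k) = Σ(-1)^i × C(k,i) × (k-i)^n, i=0 to k
i=0: (-1)^0×C(7,0)×7^12 = 13841287201
i=1: (-1)^1×C(7,1)×6^12 = -15237476352
i=2: (-1)^2×C(7,2)×5^12 = 5126953125
i=3: (-1)^3×C(7,3)×4^12 = -587202560
i=4: (-1)^4×C(7,4)×3^12 = 18600435
i=5: (-1)^5×C(7,5)×2^12 = -86016
i=6: (-1)^6×C(7,6)×1^12 = 7
i=7: (-1)^7×C(7,7)×0^12 = 0
Total = 3162075840

Number of surjections = 3162075840


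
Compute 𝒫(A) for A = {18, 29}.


|A| = 2, so |P(A)| = 2^2 = 4
Enumerate subsets by cardinality (0 to 2):
∅, {18}, {29}, {18, 29}

P(A) has 4 subsets: ∅, {18}, {29}, {18, 29}


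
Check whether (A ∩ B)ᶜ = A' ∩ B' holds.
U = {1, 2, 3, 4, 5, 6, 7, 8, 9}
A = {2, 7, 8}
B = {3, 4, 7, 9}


LHS: A ∩ B = {7}
(A ∩ B)' = U \ (A ∩ B) = {1, 2, 3, 4, 5, 6, 8, 9}
A' = {1, 3, 4, 5, 6, 9}, B' = {1, 2, 5, 6, 8}
Claimed RHS: A' ∩ B' = {1, 5, 6}
Identity is INVALID: LHS = {1, 2, 3, 4, 5, 6, 8, 9} but the RHS claimed here equals {1, 5, 6}. The correct form is (A ∩ B)' = A' ∪ B'.

Identity is invalid: (A ∩ B)' = {1, 2, 3, 4, 5, 6, 8, 9} but A' ∩ B' = {1, 5, 6}. The correct De Morgan law is (A ∩ B)' = A' ∪ B'.


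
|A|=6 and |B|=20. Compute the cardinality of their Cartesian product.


|A × B| = |A| × |B|
= 6 × 20
= 120

|A × B| = 120


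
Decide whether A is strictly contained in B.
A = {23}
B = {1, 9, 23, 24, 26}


A ⊂ B requires: A ⊆ B AND A ≠ B.
A ⊆ B? Yes
A = B? No
A ⊂ B: Yes (A is a proper subset of B)

Yes, A ⊂ B


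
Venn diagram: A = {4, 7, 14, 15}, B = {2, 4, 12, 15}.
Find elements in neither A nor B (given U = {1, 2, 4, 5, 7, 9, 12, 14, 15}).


A = {4, 7, 14, 15}
B = {2, 4, 12, 15}
Region: in neither A nor B (given U = {1, 2, 4, 5, 7, 9, 12, 14, 15})
Elements: {1, 5, 9}

Elements in neither A nor B (given U = {1, 2, 4, 5, 7, 9, 12, 14, 15}): {1, 5, 9}


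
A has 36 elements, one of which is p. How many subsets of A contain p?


Subsets of A containing p correspond to subsets of A \ {p}, which has 35 elements.
Count = 2^(n-1) = 2^35
= 34359738368

Number of subsets containing p = 34359738368


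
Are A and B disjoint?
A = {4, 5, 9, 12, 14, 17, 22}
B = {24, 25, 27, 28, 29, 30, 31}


Disjoint means A ∩ B = ∅.
A ∩ B = ∅
A ∩ B = ∅, so A and B are disjoint.

Yes, A and B are disjoint


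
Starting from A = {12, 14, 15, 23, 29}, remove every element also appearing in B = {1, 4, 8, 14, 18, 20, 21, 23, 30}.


A \ B = elements in A but not in B
A = {12, 14, 15, 23, 29}
B = {1, 4, 8, 14, 18, 20, 21, 23, 30}
Remove from A any elements in B
A \ B = {12, 15, 29}

A \ B = {12, 15, 29}


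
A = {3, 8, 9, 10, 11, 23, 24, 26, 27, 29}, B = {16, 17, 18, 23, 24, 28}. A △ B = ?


A △ B = (A \ B) ∪ (B \ A) = elements in exactly one of A or B
A \ B = {3, 8, 9, 10, 11, 26, 27, 29}
B \ A = {16, 17, 18, 28}
A △ B = {3, 8, 9, 10, 11, 16, 17, 18, 26, 27, 28, 29}

A △ B = {3, 8, 9, 10, 11, 16, 17, 18, 26, 27, 28, 29}


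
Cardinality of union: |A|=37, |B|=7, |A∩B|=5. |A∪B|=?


|A ∪ B| = |A| + |B| - |A ∩ B|
= 37 + 7 - 5
= 39

|A ∪ B| = 39


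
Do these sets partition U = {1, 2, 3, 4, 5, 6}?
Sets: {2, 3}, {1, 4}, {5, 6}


A partition requires: (1) non-empty parts, (2) pairwise disjoint, (3) union = U
Parts: {2, 3}, {1, 4}, {5, 6}
Union of parts: {1, 2, 3, 4, 5, 6}
U = {1, 2, 3, 4, 5, 6}
All non-empty? True
Pairwise disjoint? True
Covers U? True

Yes, valid partition


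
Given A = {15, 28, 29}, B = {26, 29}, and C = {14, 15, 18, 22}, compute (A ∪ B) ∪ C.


A ∪ B = {15, 26, 28, 29}
(A ∪ B) ∪ C = {14, 15, 18, 22, 26, 28, 29}

A ∪ B ∪ C = {14, 15, 18, 22, 26, 28, 29}


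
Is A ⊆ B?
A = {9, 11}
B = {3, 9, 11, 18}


A ⊆ B means every element of A is in B.
All elements of A are in B.
So A ⊆ B.

Yes, A ⊆ B


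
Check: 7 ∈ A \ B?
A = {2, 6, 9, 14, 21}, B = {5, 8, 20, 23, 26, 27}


A = {2, 6, 9, 14, 21}, B = {5, 8, 20, 23, 26, 27}
A \ B = elements in A but not in B
A \ B = {2, 6, 9, 14, 21}
Checking if 7 ∈ A \ B
7 is not in A \ B → False

7 ∉ A \ B


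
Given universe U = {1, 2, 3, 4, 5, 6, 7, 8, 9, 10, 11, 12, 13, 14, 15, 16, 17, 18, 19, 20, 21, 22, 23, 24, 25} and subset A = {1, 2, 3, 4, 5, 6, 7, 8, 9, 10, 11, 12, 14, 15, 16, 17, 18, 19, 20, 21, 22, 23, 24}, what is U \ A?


Aᶜ = U \ A = elements in U but not in A
U = {1, 2, 3, 4, 5, 6, 7, 8, 9, 10, 11, 12, 13, 14, 15, 16, 17, 18, 19, 20, 21, 22, 23, 24, 25}
A = {1, 2, 3, 4, 5, 6, 7, 8, 9, 10, 11, 12, 14, 15, 16, 17, 18, 19, 20, 21, 22, 23, 24}
Aᶜ = {13, 25}

Aᶜ = {13, 25}


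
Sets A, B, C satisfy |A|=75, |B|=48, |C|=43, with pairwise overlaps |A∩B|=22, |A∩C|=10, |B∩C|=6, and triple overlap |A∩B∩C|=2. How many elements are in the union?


|A∪B∪C| = |A|+|B|+|C| - |A∩B|-|A∩C|-|B∩C| + |A∩B∩C|
= 75+48+43 - 22-10-6 + 2
= 166 - 38 + 2
= 130

|A ∪ B ∪ C| = 130


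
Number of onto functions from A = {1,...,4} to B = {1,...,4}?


n = |A| = 4, k = |B| = 4. Surjections via inclusion-exclusion:
S(n,k) = Σ(-1)^i × C(k,i) × (k-i)^n, i=0 to k
i=0: (-1)^0×C(4,0)×4^4 = 256
i=1: (-1)^1×C(4,1)×3^4 = -324
i=2: (-1)^2×C(4,2)×2^4 = 96
i=3: (-1)^3×C(4,3)×1^4 = -4
i=4: (-1)^4×C(4,4)×0^4 = 0
Total = 24

Number of surjections = 24


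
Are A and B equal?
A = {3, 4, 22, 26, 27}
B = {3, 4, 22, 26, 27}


Two sets are equal iff they have exactly the same elements.
A = {3, 4, 22, 26, 27}
B = {3, 4, 22, 26, 27}
Same elements → A = B

Yes, A = B


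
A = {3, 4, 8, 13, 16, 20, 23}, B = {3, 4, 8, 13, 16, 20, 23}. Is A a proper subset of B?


A ⊂ B requires: A ⊆ B AND A ≠ B.
A ⊆ B? Yes
A = B? Yes
A = B, so A is not a PROPER subset.

No, A is not a proper subset of B


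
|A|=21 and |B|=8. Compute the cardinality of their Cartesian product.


|A × B| = |A| × |B|
= 21 × 8
= 168

|A × B| = 168


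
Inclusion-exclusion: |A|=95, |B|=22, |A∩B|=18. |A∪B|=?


|A ∪ B| = |A| + |B| - |A ∩ B|
= 95 + 22 - 18
= 99

|A ∪ B| = 99


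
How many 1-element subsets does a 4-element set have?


C(n,k) = n! / (k!(n-k)!)
C(4,1) = 4! / (1!3!)
= 4

C(4,1) = 4


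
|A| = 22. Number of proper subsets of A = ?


Total subsets = 2^n = 2^22 = 4194304
Proper subsets exclude the set itself: 2^n - 1
= 4194304 - 1
= 4194303

Number of proper subsets = 4194303


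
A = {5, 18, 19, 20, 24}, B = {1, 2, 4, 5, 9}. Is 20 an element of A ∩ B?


A = {5, 18, 19, 20, 24}, B = {1, 2, 4, 5, 9}
A ∩ B = elements in both A and B
A ∩ B = {5}
Checking if 20 ∈ A ∩ B
20 is not in A ∩ B → False

20 ∉ A ∩ B


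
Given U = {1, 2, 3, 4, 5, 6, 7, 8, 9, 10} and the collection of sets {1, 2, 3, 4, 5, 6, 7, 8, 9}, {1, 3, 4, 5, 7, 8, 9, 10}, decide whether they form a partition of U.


A partition requires: (1) non-empty parts, (2) pairwise disjoint, (3) union = U
Parts: {1, 2, 3, 4, 5, 6, 7, 8, 9}, {1, 3, 4, 5, 7, 8, 9, 10}
Union of parts: {1, 2, 3, 4, 5, 6, 7, 8, 9, 10}
U = {1, 2, 3, 4, 5, 6, 7, 8, 9, 10}
All non-empty? True
Pairwise disjoint? False
Covers U? True

No, not a valid partition


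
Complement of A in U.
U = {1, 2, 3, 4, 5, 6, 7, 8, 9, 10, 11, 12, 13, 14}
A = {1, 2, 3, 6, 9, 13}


Aᶜ = U \ A = elements in U but not in A
U = {1, 2, 3, 4, 5, 6, 7, 8, 9, 10, 11, 12, 13, 14}
A = {1, 2, 3, 6, 9, 13}
Aᶜ = {4, 5, 7, 8, 10, 11, 12, 14}

Aᶜ = {4, 5, 7, 8, 10, 11, 12, 14}


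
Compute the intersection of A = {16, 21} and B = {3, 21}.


A ∩ B = elements in both A and B
A = {16, 21}
B = {3, 21}
A ∩ B = {21}

A ∩ B = {21}


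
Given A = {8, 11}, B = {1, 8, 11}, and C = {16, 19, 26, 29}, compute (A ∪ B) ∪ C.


A ∪ B = {1, 8, 11}
(A ∪ B) ∪ C = {1, 8, 11, 16, 19, 26, 29}

A ∪ B ∪ C = {1, 8, 11, 16, 19, 26, 29}


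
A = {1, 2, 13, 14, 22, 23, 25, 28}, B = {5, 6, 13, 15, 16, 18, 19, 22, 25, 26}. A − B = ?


A \ B = elements in A but not in B
A = {1, 2, 13, 14, 22, 23, 25, 28}
B = {5, 6, 13, 15, 16, 18, 19, 22, 25, 26}
Remove from A any elements in B
A \ B = {1, 2, 14, 23, 28}

A \ B = {1, 2, 14, 23, 28}


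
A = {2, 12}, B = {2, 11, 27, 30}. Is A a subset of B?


A ⊆ B means every element of A is in B.
Elements in A not in B: {12}
So A ⊄ B.

No, A ⊄ B


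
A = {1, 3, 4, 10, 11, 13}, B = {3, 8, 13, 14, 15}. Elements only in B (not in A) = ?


A = {1, 3, 4, 10, 11, 13}
B = {3, 8, 13, 14, 15}
Region: only in B (not in A)
Elements: {8, 14, 15}

Elements only in B (not in A): {8, 14, 15}


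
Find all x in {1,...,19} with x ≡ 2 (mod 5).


Checking each candidate:
Condition: x in {1,...,19} with x ≡ 2 (mod 5)
Result = {2, 7, 12, 17}

{2, 7, 12, 17}


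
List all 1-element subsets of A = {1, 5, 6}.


|A| = 3, so A has C(3,1) = 3 subsets of size 1.
Enumerate by choosing 1 elements from A at a time:
{1}, {5}, {6}

1-element subsets (3 total): {1}, {5}, {6}


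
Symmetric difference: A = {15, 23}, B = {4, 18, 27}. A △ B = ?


A △ B = (A \ B) ∪ (B \ A) = elements in exactly one of A or B
A \ B = {15, 23}
B \ A = {4, 18, 27}
A △ B = {4, 15, 18, 23, 27}

A △ B = {4, 15, 18, 23, 27}


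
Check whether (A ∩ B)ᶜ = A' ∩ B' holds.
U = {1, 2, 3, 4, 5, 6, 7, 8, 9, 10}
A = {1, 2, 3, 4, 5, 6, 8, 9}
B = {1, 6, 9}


LHS: A ∩ B = {1, 6, 9}
(A ∩ B)' = U \ (A ∩ B) = {2, 3, 4, 5, 7, 8, 10}
A' = {7, 10}, B' = {2, 3, 4, 5, 7, 8, 10}
Claimed RHS: A' ∩ B' = {7, 10}
Identity is INVALID: LHS = {2, 3, 4, 5, 7, 8, 10} but the RHS claimed here equals {7, 10}. The correct form is (A ∩ B)' = A' ∪ B'.

Identity is invalid: (A ∩ B)' = {2, 3, 4, 5, 7, 8, 10} but A' ∩ B' = {7, 10}. The correct De Morgan law is (A ∩ B)' = A' ∪ B'.


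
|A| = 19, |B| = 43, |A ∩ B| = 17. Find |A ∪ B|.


|A ∪ B| = |A| + |B| - |A ∩ B|
= 19 + 43 - 17
= 45

|A ∪ B| = 45


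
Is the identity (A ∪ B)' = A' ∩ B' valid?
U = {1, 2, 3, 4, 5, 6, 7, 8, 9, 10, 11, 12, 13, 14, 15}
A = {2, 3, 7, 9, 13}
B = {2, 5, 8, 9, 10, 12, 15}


LHS: A ∪ B = {2, 3, 5, 7, 8, 9, 10, 12, 13, 15}
(A ∪ B)' = U \ (A ∪ B) = {1, 4, 6, 11, 14}
A' = {1, 4, 5, 6, 8, 10, 11, 12, 14, 15}, B' = {1, 3, 4, 6, 7, 11, 13, 14}
Claimed RHS: A' ∩ B' = {1, 4, 6, 11, 14}
Identity is VALID: LHS = RHS = {1, 4, 6, 11, 14} ✓

Identity is valid. (A ∪ B)' = A' ∩ B' = {1, 4, 6, 11, 14}


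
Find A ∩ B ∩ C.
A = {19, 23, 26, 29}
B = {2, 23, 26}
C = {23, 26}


A ∩ B = {23, 26}
(A ∩ B) ∩ C = {23, 26}

A ∩ B ∩ C = {23, 26}


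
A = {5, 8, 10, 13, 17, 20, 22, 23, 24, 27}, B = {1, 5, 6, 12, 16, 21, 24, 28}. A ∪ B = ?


A ∪ B = all elements in A or B (or both)
A = {5, 8, 10, 13, 17, 20, 22, 23, 24, 27}
B = {1, 5, 6, 12, 16, 21, 24, 28}
A ∪ B = {1, 5, 6, 8, 10, 12, 13, 16, 17, 20, 21, 22, 23, 24, 27, 28}

A ∪ B = {1, 5, 6, 8, 10, 12, 13, 16, 17, 20, 21, 22, 23, 24, 27, 28}


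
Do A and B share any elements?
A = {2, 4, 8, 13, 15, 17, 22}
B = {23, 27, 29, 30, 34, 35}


Disjoint means A ∩ B = ∅.
A ∩ B = ∅
A ∩ B = ∅, so A and B are disjoint.

No — A and B share no elements (A ∩ B = ∅), so they are disjoint


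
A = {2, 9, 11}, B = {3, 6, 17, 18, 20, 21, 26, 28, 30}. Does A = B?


Two sets are equal iff they have exactly the same elements.
A = {2, 9, 11}
B = {3, 6, 17, 18, 20, 21, 26, 28, 30}
Differences: {2, 3, 6, 9, 11, 17, 18, 20, 21, 26, 28, 30}
A ≠ B

No, A ≠ B


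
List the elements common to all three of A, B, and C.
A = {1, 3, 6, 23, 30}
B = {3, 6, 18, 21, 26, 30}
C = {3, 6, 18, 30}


A ∩ B = {3, 6, 30}
(A ∩ B) ∩ C = {3, 6, 30}

A ∩ B ∩ C = {3, 6, 30}


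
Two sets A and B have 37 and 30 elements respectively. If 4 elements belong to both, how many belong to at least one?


|A ∪ B| = |A| + |B| - |A ∩ B|
= 37 + 30 - 4
= 63

|A ∪ B| = 63


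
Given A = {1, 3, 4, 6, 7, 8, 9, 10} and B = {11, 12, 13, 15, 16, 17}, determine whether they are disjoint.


Disjoint means A ∩ B = ∅.
A ∩ B = ∅
A ∩ B = ∅, so A and B are disjoint.

Yes, A and B are disjoint


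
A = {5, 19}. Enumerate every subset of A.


|A| = 2, so |P(A)| = 2^2 = 4
Enumerate subsets by cardinality (0 to 2):
∅, {5}, {19}, {5, 19}

P(A) has 4 subsets: ∅, {5}, {19}, {5, 19}


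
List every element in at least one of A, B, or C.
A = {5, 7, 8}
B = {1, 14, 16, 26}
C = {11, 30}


A ∪ B = {1, 5, 7, 8, 14, 16, 26}
(A ∪ B) ∪ C = {1, 5, 7, 8, 11, 14, 16, 26, 30}

A ∪ B ∪ C = {1, 5, 7, 8, 11, 14, 16, 26, 30}


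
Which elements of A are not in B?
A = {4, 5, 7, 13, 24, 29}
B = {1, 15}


A \ B = elements in A but not in B
A = {4, 5, 7, 13, 24, 29}
B = {1, 15}
Remove from A any elements in B
A \ B = {4, 5, 7, 13, 24, 29}

A \ B = {4, 5, 7, 13, 24, 29}


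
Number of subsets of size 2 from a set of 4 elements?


C(n,k) = n! / (k!(n-k)!)
C(4,2) = 4! / (2!2!)
= 6

C(4,2) = 6


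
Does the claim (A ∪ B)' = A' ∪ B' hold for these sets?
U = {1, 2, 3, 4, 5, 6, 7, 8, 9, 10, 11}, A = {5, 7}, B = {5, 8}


LHS: A ∪ B = {5, 7, 8}
(A ∪ B)' = U \ (A ∪ B) = {1, 2, 3, 4, 6, 9, 10, 11}
A' = {1, 2, 3, 4, 6, 8, 9, 10, 11}, B' = {1, 2, 3, 4, 6, 7, 9, 10, 11}
Claimed RHS: A' ∪ B' = {1, 2, 3, 4, 6, 7, 8, 9, 10, 11}
Identity is INVALID: LHS = {1, 2, 3, 4, 6, 9, 10, 11} but the RHS claimed here equals {1, 2, 3, 4, 6, 7, 8, 9, 10, 11}. The correct form is (A ∪ B)' = A' ∩ B'.

Identity is invalid: (A ∪ B)' = {1, 2, 3, 4, 6, 9, 10, 11} but A' ∪ B' = {1, 2, 3, 4, 6, 7, 8, 9, 10, 11}. The correct De Morgan law is (A ∪ B)' = A' ∩ B'.


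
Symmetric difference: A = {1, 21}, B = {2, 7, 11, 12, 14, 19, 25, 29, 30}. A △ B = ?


A △ B = (A \ B) ∪ (B \ A) = elements in exactly one of A or B
A \ B = {1, 21}
B \ A = {2, 7, 11, 12, 14, 19, 25, 29, 30}
A △ B = {1, 2, 7, 11, 12, 14, 19, 21, 25, 29, 30}

A △ B = {1, 2, 7, 11, 12, 14, 19, 21, 25, 29, 30}


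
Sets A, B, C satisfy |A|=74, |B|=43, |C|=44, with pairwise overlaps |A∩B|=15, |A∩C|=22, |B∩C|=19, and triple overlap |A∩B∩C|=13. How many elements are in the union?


|A∪B∪C| = |A|+|B|+|C| - |A∩B|-|A∩C|-|B∩C| + |A∩B∩C|
= 74+43+44 - 15-22-19 + 13
= 161 - 56 + 13
= 118

|A ∪ B ∪ C| = 118


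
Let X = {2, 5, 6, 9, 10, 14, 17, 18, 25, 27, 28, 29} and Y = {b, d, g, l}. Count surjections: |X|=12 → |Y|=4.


n = |X| = 12, k = |Y| = 4. Surjections via inclusion-exclusion:
S(n,k) = Σ(-1)^i × C(k,i) × (k-i)^n, i=0 to k
i=0: (-1)^0×C(4,0)×4^12 = 16777216
i=1: (-1)^1×C(4,1)×3^12 = -2125764
i=2: (-1)^2×C(4,2)×2^12 = 24576
i=3: (-1)^3×C(4,3)×1^12 = -4
i=4: (-1)^4×C(4,4)×0^12 = 0
Total = 14676024

Number of surjections = 14676024


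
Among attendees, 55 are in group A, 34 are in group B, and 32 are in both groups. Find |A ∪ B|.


|A ∪ B| = |A| + |B| - |A ∩ B|
= 55 + 34 - 32
= 57

|A ∪ B| = 57


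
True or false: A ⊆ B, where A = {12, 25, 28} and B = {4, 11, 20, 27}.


A ⊆ B means every element of A is in B.
Elements in A not in B: {12, 25, 28}
So A ⊄ B.

No, A ⊄ B


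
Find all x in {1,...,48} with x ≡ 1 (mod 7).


Checking each candidate:
Condition: x in {1,...,48} with x ≡ 1 (mod 7)
Result = {1, 8, 15, 22, 29, 36, 43}

{1, 8, 15, 22, 29, 36, 43}


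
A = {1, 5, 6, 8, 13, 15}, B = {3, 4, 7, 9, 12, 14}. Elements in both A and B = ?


A = {1, 5, 6, 8, 13, 15}
B = {3, 4, 7, 9, 12, 14}
Region: in both A and B
Elements: ∅

Elements in both A and B: ∅


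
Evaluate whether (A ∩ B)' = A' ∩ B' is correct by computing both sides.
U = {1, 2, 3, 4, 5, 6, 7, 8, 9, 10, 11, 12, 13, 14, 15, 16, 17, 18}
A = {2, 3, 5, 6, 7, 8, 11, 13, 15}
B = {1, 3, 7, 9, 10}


LHS: A ∩ B = {3, 7}
(A ∩ B)' = U \ (A ∩ B) = {1, 2, 4, 5, 6, 8, 9, 10, 11, 12, 13, 14, 15, 16, 17, 18}
A' = {1, 4, 9, 10, 12, 14, 16, 17, 18}, B' = {2, 4, 5, 6, 8, 11, 12, 13, 14, 15, 16, 17, 18}
Claimed RHS: A' ∩ B' = {4, 12, 14, 16, 17, 18}
Identity is INVALID: LHS = {1, 2, 4, 5, 6, 8, 9, 10, 11, 12, 13, 14, 15, 16, 17, 18} but the RHS claimed here equals {4, 12, 14, 16, 17, 18}. The correct form is (A ∩ B)' = A' ∪ B'.

Identity is invalid: (A ∩ B)' = {1, 2, 4, 5, 6, 8, 9, 10, 11, 12, 13, 14, 15, 16, 17, 18} but A' ∩ B' = {4, 12, 14, 16, 17, 18}. The correct De Morgan law is (A ∩ B)' = A' ∪ B'.


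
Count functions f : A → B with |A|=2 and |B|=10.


Each of |A| = 2 inputs maps to any of |B| = 10 outputs.
# functions = |B|^|A| = 10^2
= 100

Number of functions = 100


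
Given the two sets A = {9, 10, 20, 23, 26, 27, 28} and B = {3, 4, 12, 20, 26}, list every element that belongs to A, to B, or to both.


A ∪ B = all elements in A or B (or both)
A = {9, 10, 20, 23, 26, 27, 28}
B = {3, 4, 12, 20, 26}
A ∪ B = {3, 4, 9, 10, 12, 20, 23, 26, 27, 28}

A ∪ B = {3, 4, 9, 10, 12, 20, 23, 26, 27, 28}


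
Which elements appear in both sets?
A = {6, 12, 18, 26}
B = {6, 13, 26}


A ∩ B = elements in both A and B
A = {6, 12, 18, 26}
B = {6, 13, 26}
A ∩ B = {6, 26}

A ∩ B = {6, 26}


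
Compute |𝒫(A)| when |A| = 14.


Number of subsets = 2^n
= 2^14
= 16384

|P(A)| = 16384


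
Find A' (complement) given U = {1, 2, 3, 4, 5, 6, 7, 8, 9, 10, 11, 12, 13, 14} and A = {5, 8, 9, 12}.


Aᶜ = U \ A = elements in U but not in A
U = {1, 2, 3, 4, 5, 6, 7, 8, 9, 10, 11, 12, 13, 14}
A = {5, 8, 9, 12}
Aᶜ = {1, 2, 3, 4, 6, 7, 10, 11, 13, 14}

Aᶜ = {1, 2, 3, 4, 6, 7, 10, 11, 13, 14}


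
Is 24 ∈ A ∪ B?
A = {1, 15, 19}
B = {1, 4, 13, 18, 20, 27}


A = {1, 15, 19}, B = {1, 4, 13, 18, 20, 27}
A ∪ B = all elements in A or B
A ∪ B = {1, 4, 13, 15, 18, 19, 20, 27}
Checking if 24 ∈ A ∪ B
24 is not in A ∪ B → False

24 ∉ A ∪ B


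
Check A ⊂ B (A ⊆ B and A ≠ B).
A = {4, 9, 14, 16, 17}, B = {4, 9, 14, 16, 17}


A ⊂ B requires: A ⊆ B AND A ≠ B.
A ⊆ B? Yes
A = B? Yes
A = B, so A is not a PROPER subset.

No, A is not a proper subset of B


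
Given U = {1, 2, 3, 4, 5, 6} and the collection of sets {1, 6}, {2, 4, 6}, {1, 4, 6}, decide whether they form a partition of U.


A partition requires: (1) non-empty parts, (2) pairwise disjoint, (3) union = U
Parts: {1, 6}, {2, 4, 6}, {1, 4, 6}
Union of parts: {1, 2, 4, 6}
U = {1, 2, 3, 4, 5, 6}
All non-empty? True
Pairwise disjoint? False
Covers U? False

No, not a valid partition


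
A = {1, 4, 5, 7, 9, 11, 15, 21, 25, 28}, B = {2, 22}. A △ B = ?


A △ B = (A \ B) ∪ (B \ A) = elements in exactly one of A or B
A \ B = {1, 4, 5, 7, 9, 11, 15, 21, 25, 28}
B \ A = {2, 22}
A △ B = {1, 2, 4, 5, 7, 9, 11, 15, 21, 22, 25, 28}

A △ B = {1, 2, 4, 5, 7, 9, 11, 15, 21, 22, 25, 28}


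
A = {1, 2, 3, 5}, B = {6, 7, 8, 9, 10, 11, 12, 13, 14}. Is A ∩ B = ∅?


Disjoint means A ∩ B = ∅.
A ∩ B = ∅
A ∩ B = ∅, so A and B are disjoint.

Yes, A and B are disjoint


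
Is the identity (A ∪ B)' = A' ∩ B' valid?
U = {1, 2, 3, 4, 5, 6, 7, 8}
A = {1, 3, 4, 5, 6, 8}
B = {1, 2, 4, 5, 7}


LHS: A ∪ B = {1, 2, 3, 4, 5, 6, 7, 8}
(A ∪ B)' = U \ (A ∪ B) = ∅
A' = {2, 7}, B' = {3, 6, 8}
Claimed RHS: A' ∩ B' = ∅
Identity is VALID: LHS = RHS = ∅ ✓

Identity is valid. (A ∪ B)' = A' ∩ B' = ∅


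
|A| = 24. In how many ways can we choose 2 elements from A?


C(n,k) = n! / (k!(n-k)!)
C(24,2) = 24! / (2!22!)
= 276

C(24,2) = 276


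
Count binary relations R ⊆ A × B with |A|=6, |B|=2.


A relation from A to B is any subset of A × B.
|A × B| = 6 × 2 = 12
# relations = 2^|A × B| = 2^12 = 4096

Number of relations = 4096


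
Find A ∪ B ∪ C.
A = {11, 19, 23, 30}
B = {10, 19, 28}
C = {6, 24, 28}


A ∪ B = {10, 11, 19, 23, 28, 30}
(A ∪ B) ∪ C = {6, 10, 11, 19, 23, 24, 28, 30}

A ∪ B ∪ C = {6, 10, 11, 19, 23, 24, 28, 30}


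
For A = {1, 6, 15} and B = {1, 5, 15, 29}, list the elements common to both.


A ∩ B = elements in both A and B
A = {1, 6, 15}
B = {1, 5, 15, 29}
A ∩ B = {1, 15}

A ∩ B = {1, 15}


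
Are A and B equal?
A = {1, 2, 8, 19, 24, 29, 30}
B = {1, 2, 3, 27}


Two sets are equal iff they have exactly the same elements.
A = {1, 2, 8, 19, 24, 29, 30}
B = {1, 2, 3, 27}
Differences: {3, 8, 19, 24, 27, 29, 30}
A ≠ B

No, A ≠ B


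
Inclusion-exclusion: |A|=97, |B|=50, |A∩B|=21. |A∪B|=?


|A ∪ B| = |A| + |B| - |A ∩ B|
= 97 + 50 - 21
= 126

|A ∪ B| = 126


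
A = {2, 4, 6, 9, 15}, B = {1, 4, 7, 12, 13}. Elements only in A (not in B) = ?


A = {2, 4, 6, 9, 15}
B = {1, 4, 7, 12, 13}
Region: only in A (not in B)
Elements: {2, 6, 9, 15}

Elements only in A (not in B): {2, 6, 9, 15}


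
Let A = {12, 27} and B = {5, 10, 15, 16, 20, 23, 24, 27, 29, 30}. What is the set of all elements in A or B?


A ∪ B = all elements in A or B (or both)
A = {12, 27}
B = {5, 10, 15, 16, 20, 23, 24, 27, 29, 30}
A ∪ B = {5, 10, 12, 15, 16, 20, 23, 24, 27, 29, 30}

A ∪ B = {5, 10, 12, 15, 16, 20, 23, 24, 27, 29, 30}


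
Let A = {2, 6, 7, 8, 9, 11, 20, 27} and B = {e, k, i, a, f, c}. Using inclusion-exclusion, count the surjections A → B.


n = |A| = 8, k = |B| = 6. Surjections via inclusion-exclusion:
S(n,k) = Σ(-1)^i × C(k,i) × (k-i)^n, i=0 to k
i=0: (-1)^0×C(6,0)×6^8 = 1679616
i=1: (-1)^1×C(6,1)×5^8 = -2343750
i=2: (-1)^2×C(6,2)×4^8 = 983040
i=3: (-1)^3×C(6,3)×3^8 = -131220
i=4: (-1)^4×C(6,4)×2^8 = 3840
i=5: (-1)^5×C(6,5)×1^8 = -6
i=6: (-1)^6×C(6,6)×0^8 = 0
Total = 191520

Number of surjections = 191520


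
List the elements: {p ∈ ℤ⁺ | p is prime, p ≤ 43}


Checking each candidate:
Condition: primes ≤ 43
Result = {2, 3, 5, 7, 11, 13, 17, 19, 23, 29, 31, 37, 41, 43}

{2, 3, 5, 7, 11, 13, 17, 19, 23, 29, 31, 37, 41, 43}


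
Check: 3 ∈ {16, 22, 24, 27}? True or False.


A = {16, 22, 24, 27}
Checking if 3 is in A
3 is not in A → False

3 ∉ A


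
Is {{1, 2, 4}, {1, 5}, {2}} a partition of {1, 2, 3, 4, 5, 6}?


A partition requires: (1) non-empty parts, (2) pairwise disjoint, (3) union = U
Parts: {1, 2, 4}, {1, 5}, {2}
Union of parts: {1, 2, 4, 5}
U = {1, 2, 3, 4, 5, 6}
All non-empty? True
Pairwise disjoint? False
Covers U? False

No, not a valid partition


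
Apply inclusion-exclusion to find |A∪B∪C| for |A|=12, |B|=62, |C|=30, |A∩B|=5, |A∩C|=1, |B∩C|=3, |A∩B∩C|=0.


|A∪B∪C| = |A|+|B|+|C| - |A∩B|-|A∩C|-|B∩C| + |A∩B∩C|
= 12+62+30 - 5-1-3 + 0
= 104 - 9 + 0
= 95

|A ∪ B ∪ C| = 95


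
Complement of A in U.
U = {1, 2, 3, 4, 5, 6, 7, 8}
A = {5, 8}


Aᶜ = U \ A = elements in U but not in A
U = {1, 2, 3, 4, 5, 6, 7, 8}
A = {5, 8}
Aᶜ = {1, 2, 3, 4, 6, 7}

Aᶜ = {1, 2, 3, 4, 6, 7}


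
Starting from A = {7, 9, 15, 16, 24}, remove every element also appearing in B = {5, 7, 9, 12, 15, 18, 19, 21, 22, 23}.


A \ B = elements in A but not in B
A = {7, 9, 15, 16, 24}
B = {5, 7, 9, 12, 15, 18, 19, 21, 22, 23}
Remove from A any elements in B
A \ B = {16, 24}

A \ B = {16, 24}


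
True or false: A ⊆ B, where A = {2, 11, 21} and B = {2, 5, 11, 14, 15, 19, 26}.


A ⊆ B means every element of A is in B.
Elements in A not in B: {21}
So A ⊄ B.

No, A ⊄ B


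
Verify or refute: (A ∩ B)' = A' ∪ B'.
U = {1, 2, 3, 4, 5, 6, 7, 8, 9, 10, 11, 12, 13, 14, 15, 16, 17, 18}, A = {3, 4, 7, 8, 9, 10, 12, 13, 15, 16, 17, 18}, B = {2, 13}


LHS: A ∩ B = {13}
(A ∩ B)' = U \ (A ∩ B) = {1, 2, 3, 4, 5, 6, 7, 8, 9, 10, 11, 12, 14, 15, 16, 17, 18}
A' = {1, 2, 5, 6, 11, 14}, B' = {1, 3, 4, 5, 6, 7, 8, 9, 10, 11, 12, 14, 15, 16, 17, 18}
Claimed RHS: A' ∪ B' = {1, 2, 3, 4, 5, 6, 7, 8, 9, 10, 11, 12, 14, 15, 16, 17, 18}
Identity is VALID: LHS = RHS = {1, 2, 3, 4, 5, 6, 7, 8, 9, 10, 11, 12, 14, 15, 16, 17, 18} ✓

Identity is valid. (A ∩ B)' = A' ∪ B' = {1, 2, 3, 4, 5, 6, 7, 8, 9, 10, 11, 12, 14, 15, 16, 17, 18}


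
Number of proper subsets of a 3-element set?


Total subsets = 2^n = 2^3 = 8
Proper subsets exclude the set itself: 2^n - 1
= 8 - 1
= 7

Number of proper subsets = 7


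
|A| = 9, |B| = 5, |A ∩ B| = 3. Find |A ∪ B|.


|A ∪ B| = |A| + |B| - |A ∩ B|
= 9 + 5 - 3
= 11

|A ∪ B| = 11


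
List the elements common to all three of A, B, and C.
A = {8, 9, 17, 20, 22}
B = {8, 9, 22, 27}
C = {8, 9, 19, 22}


A ∩ B = {8, 9, 22}
(A ∩ B) ∩ C = {8, 9, 22}

A ∩ B ∩ C = {8, 9, 22}


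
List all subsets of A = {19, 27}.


|A| = 2, so |P(A)| = 2^2 = 4
Enumerate subsets by cardinality (0 to 2):
∅, {19}, {27}, {19, 27}

P(A) has 4 subsets: ∅, {19}, {27}, {19, 27}


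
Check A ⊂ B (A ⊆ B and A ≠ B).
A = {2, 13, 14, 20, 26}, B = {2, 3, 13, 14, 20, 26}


A ⊂ B requires: A ⊆ B AND A ≠ B.
A ⊆ B? Yes
A = B? No
A ⊂ B: Yes (A is a proper subset of B)

Yes, A ⊂ B


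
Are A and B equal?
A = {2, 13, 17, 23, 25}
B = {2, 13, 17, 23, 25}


Two sets are equal iff they have exactly the same elements.
A = {2, 13, 17, 23, 25}
B = {2, 13, 17, 23, 25}
Same elements → A = B

Yes, A = B


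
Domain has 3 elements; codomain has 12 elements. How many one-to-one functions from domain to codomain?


An injection sends each of |A| = 3 inputs to a distinct output in B.
# injections = |B|·(|B|-1)·…·(|B|-|A|+1) = 12! / (12 - 3)!
= 12 × 11 × 10
= 1320

Number of injections = 1320


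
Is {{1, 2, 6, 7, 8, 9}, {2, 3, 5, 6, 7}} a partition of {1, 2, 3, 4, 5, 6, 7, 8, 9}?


A partition requires: (1) non-empty parts, (2) pairwise disjoint, (3) union = U
Parts: {1, 2, 6, 7, 8, 9}, {2, 3, 5, 6, 7}
Union of parts: {1, 2, 3, 5, 6, 7, 8, 9}
U = {1, 2, 3, 4, 5, 6, 7, 8, 9}
All non-empty? True
Pairwise disjoint? False
Covers U? False

No, not a valid partition


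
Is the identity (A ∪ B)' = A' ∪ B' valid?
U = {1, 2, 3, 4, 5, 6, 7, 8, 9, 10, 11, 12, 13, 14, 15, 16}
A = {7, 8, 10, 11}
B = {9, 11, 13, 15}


LHS: A ∪ B = {7, 8, 9, 10, 11, 13, 15}
(A ∪ B)' = U \ (A ∪ B) = {1, 2, 3, 4, 5, 6, 12, 14, 16}
A' = {1, 2, 3, 4, 5, 6, 9, 12, 13, 14, 15, 16}, B' = {1, 2, 3, 4, 5, 6, 7, 8, 10, 12, 14, 16}
Claimed RHS: A' ∪ B' = {1, 2, 3, 4, 5, 6, 7, 8, 9, 10, 12, 13, 14, 15, 16}
Identity is INVALID: LHS = {1, 2, 3, 4, 5, 6, 12, 14, 16} but the RHS claimed here equals {1, 2, 3, 4, 5, 6, 7, 8, 9, 10, 12, 13, 14, 15, 16}. The correct form is (A ∪ B)' = A' ∩ B'.

Identity is invalid: (A ∪ B)' = {1, 2, 3, 4, 5, 6, 12, 14, 16} but A' ∪ B' = {1, 2, 3, 4, 5, 6, 7, 8, 9, 10, 12, 13, 14, 15, 16}. The correct De Morgan law is (A ∪ B)' = A' ∩ B'.


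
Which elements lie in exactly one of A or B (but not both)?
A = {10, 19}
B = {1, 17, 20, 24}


A △ B = (A \ B) ∪ (B \ A) = elements in exactly one of A or B
A \ B = {10, 19}
B \ A = {1, 17, 20, 24}
A △ B = {1, 10, 17, 19, 20, 24}

A △ B = {1, 10, 17, 19, 20, 24}


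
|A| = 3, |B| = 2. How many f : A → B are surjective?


n = |A| = 3, k = |B| = 2. Surjections via inclusion-exclusion:
S(n,k) = Σ(-1)^i × C(k,i) × (k-i)^n, i=0 to k
i=0: (-1)^0×C(2,0)×2^3 = 8
i=1: (-1)^1×C(2,1)×1^3 = -2
i=2: (-1)^2×C(2,2)×0^3 = 0
Total = 6

Number of surjections = 6


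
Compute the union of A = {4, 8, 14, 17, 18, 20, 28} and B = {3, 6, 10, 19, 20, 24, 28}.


A ∪ B = all elements in A or B (or both)
A = {4, 8, 14, 17, 18, 20, 28}
B = {3, 6, 10, 19, 20, 24, 28}
A ∪ B = {3, 4, 6, 8, 10, 14, 17, 18, 19, 20, 24, 28}

A ∪ B = {3, 4, 6, 8, 10, 14, 17, 18, 19, 20, 24, 28}


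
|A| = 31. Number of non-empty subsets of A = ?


Total subsets = 2^n = 2^31 = 2147483648
Non-empty subsets exclude the empty set: 2^n - 1
= 2147483648 - 1
= 2147483647

Number of non-empty subsets = 2147483647


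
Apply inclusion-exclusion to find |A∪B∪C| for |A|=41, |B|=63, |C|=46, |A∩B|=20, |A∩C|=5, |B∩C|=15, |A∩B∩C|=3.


|A∪B∪C| = |A|+|B|+|C| - |A∩B|-|A∩C|-|B∩C| + |A∩B∩C|
= 41+63+46 - 20-5-15 + 3
= 150 - 40 + 3
= 113

|A ∪ B ∪ C| = 113


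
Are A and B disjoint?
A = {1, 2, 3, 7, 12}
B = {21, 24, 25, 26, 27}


Disjoint means A ∩ B = ∅.
A ∩ B = ∅
A ∩ B = ∅, so A and B are disjoint.

Yes, A and B are disjoint


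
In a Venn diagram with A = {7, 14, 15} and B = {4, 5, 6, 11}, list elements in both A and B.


A = {7, 14, 15}
B = {4, 5, 6, 11}
Region: in both A and B
Elements: ∅

Elements in both A and B: ∅


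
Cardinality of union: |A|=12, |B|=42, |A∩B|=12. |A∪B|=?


|A ∪ B| = |A| + |B| - |A ∩ B|
= 12 + 42 - 12
= 42

|A ∪ B| = 42


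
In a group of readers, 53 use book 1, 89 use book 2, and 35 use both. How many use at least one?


|A ∪ B| = |A| + |B| - |A ∩ B|
= 53 + 89 - 35
= 107

|A ∪ B| = 107


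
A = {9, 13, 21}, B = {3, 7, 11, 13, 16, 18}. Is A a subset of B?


A ⊆ B means every element of A is in B.
Elements in A not in B: {9, 21}
So A ⊄ B.

No, A ⊄ B


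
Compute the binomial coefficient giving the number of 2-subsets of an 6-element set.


C(n,k) = n! / (k!(n-k)!)
C(6,2) = 6! / (2!4!)
= 15

C(6,2) = 15


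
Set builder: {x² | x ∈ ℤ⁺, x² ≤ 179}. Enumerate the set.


Checking each candidate:
Condition: positive perfect squares ≤ 179
Result = {1, 4, 9, 16, 25, 36, 49, 64, 81, 100, 121, 144, 169}

{1, 4, 9, 16, 25, 36, 49, 64, 81, 100, 121, 144, 169}


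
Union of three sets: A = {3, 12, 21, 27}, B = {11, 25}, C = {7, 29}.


A ∪ B = {3, 11, 12, 21, 25, 27}
(A ∪ B) ∪ C = {3, 7, 11, 12, 21, 25, 27, 29}

A ∪ B ∪ C = {3, 7, 11, 12, 21, 25, 27, 29}


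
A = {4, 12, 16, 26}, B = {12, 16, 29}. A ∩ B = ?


A ∩ B = elements in both A and B
A = {4, 12, 16, 26}
B = {12, 16, 29}
A ∩ B = {12, 16}

A ∩ B = {12, 16}


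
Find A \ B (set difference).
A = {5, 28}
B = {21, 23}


A \ B = elements in A but not in B
A = {5, 28}
B = {21, 23}
Remove from A any elements in B
A \ B = {5, 28}

A \ B = {5, 28}


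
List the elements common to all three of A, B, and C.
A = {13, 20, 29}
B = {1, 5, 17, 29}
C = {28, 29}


A ∩ B = {29}
(A ∩ B) ∩ C = {29}

A ∩ B ∩ C = {29}


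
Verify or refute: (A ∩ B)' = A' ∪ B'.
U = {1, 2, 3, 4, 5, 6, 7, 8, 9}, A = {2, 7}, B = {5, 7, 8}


LHS: A ∩ B = {7}
(A ∩ B)' = U \ (A ∩ B) = {1, 2, 3, 4, 5, 6, 8, 9}
A' = {1, 3, 4, 5, 6, 8, 9}, B' = {1, 2, 3, 4, 6, 9}
Claimed RHS: A' ∪ B' = {1, 2, 3, 4, 5, 6, 8, 9}
Identity is VALID: LHS = RHS = {1, 2, 3, 4, 5, 6, 8, 9} ✓

Identity is valid. (A ∩ B)' = A' ∪ B' = {1, 2, 3, 4, 5, 6, 8, 9}


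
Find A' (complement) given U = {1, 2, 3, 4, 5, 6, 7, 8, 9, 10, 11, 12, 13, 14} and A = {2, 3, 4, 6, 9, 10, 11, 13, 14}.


Aᶜ = U \ A = elements in U but not in A
U = {1, 2, 3, 4, 5, 6, 7, 8, 9, 10, 11, 12, 13, 14}
A = {2, 3, 4, 6, 9, 10, 11, 13, 14}
Aᶜ = {1, 5, 7, 8, 12}

Aᶜ = {1, 5, 7, 8, 12}


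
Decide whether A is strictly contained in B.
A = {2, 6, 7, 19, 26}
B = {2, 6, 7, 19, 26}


A ⊂ B requires: A ⊆ B AND A ≠ B.
A ⊆ B? Yes
A = B? Yes
A = B, so A is not a PROPER subset.

No, A is not a proper subset of B


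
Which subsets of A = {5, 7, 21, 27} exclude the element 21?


A subset of A that omits 21 is a subset of A \ {21}, so there are 2^(n-1) = 2^3 = 8 of them.
Subsets excluding 21: ∅, {5}, {7}, {27}, {5, 7}, {5, 27}, {7, 27}, {5, 7, 27}

Subsets excluding 21 (8 total): ∅, {5}, {7}, {27}, {5, 7}, {5, 27}, {7, 27}, {5, 7, 27}


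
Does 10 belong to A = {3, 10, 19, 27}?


A = {3, 10, 19, 27}
Checking if 10 is in A
10 is in A → True

10 ∈ A


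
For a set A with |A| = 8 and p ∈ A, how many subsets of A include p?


Subsets of A containing p correspond to subsets of A \ {p}, which has 7 elements.
Count = 2^(n-1) = 2^7
= 128

Number of subsets containing p = 128


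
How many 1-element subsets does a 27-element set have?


C(n,k) = n! / (k!(n-k)!)
C(27,1) = 27! / (1!26!)
= 27

C(27,1) = 27


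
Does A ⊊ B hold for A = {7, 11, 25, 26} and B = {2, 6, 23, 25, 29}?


A ⊂ B requires: A ⊆ B AND A ≠ B.
A ⊆ B? No
A ⊄ B, so A is not a proper subset.

No, A is not a proper subset of B
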